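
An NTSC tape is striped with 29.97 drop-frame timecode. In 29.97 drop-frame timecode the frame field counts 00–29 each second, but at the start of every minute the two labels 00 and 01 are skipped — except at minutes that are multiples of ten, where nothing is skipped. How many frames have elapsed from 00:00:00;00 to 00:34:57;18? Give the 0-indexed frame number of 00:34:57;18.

62866

As if non-drop at 30 labels/s: (0 × 3600 + 34 × 60 + 57) × 30 + 18 = 62928.
Minute boundaries passed: 34; those not divisible by 10: 34 − 3 = 31; dropped labels = 2 × 31 = 62.
Actual frame index = 62928 − 62 = 62866.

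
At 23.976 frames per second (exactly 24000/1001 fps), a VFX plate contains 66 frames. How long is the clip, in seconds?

2.75275 seconds

Running time = 66 / (24000/1001) = 2.75275 s.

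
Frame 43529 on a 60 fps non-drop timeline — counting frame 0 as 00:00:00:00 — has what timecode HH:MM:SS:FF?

43529 ÷ 60 = 725 full seconds, remainder 29 frames.
725 s = 0 h 12 min 5 s.
Timecode: 00:12:05:29.

00:12:05:29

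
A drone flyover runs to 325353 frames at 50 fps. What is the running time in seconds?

6507.06 seconds

Running time = 325353 / (50) = 6507.06 s.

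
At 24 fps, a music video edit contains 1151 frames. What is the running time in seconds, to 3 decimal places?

Running time = 1151 × 1/24 = 1151/24 s ≈ 47.958 s.

47.958 seconds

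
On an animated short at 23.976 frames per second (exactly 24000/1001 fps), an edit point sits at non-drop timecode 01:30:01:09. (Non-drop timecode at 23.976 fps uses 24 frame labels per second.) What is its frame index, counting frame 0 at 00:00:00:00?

129633

Total seconds to the label: (1 × 3600 + 30 × 60 + 1) = 5401.
Frame index = 5401 × 24 + 9 = 129633.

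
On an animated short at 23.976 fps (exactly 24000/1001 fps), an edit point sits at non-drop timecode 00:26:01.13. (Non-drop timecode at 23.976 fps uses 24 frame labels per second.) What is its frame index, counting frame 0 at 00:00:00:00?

frame 37477

Total seconds to the label: (0 × 3600 + 26 × 60 + 1) = 1561.
Frame index = 1561 × 24 + 13 = 37477.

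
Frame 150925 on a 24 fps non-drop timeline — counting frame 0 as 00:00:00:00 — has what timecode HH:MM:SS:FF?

01:44:48:13

150925 ÷ 24 = 6288 full seconds, remainder 13 frames.
6288 s = 1 h 44 min 48 s.
Timecode: 01:44:48:13.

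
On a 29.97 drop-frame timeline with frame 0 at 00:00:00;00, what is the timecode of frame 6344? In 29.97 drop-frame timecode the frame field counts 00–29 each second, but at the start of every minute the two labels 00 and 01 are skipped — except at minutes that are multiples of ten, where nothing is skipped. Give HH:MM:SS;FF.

00:03:31;20

Each 10-minute DF block holds 10 × 60 × 30 − 9 × 2 = 17982 frames. 6344 ÷ 17982 → 0 full blocks, remainder 6344.
Within the partial block the first minute is 1800 frames and each further minute 1798, so 3 further minute boundaries passed. Total skipped labels = 18 × 0 + 2 × 3 = 6.
Non-drop label index = 6344 + 6 = 6350; at 30 labels/s that is 00:03:31:20, i.e. DF 00:03:31;20.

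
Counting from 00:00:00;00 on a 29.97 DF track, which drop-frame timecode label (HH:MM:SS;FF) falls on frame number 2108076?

19:32:19;16

Ten DF minutes hold 17982 frames, so frame 2108076 lies in block 117 (frames 2103894–2121875) with 4182 frames into that block.
The block's first minute is 1800 frames and the rest 1798 each; 4182 frames reaches minute 2, so 117 × 18 + 2 × 2 = 2110 labels have been skipped so far.
Adding those back, label number 2108076 + 2110 = 2110186 at 30 labels/s is 70339 s + 16 f = 19 h 32 min 19 s frame 16, i.e. 19:32:19;16.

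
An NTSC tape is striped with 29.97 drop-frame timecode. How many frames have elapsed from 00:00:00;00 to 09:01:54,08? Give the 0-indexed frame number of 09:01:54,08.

As if non-drop at 30 labels/s: (9 × 3600 + 1 × 60 + 54) × 30 + 8 = 975428.
Minute boundaries passed: 541; those not divisible by 10: 541 − 54 = 487; dropped labels = 2 × 487 = 974.
Actual frame index = 975428 − 974 = 974454.

974454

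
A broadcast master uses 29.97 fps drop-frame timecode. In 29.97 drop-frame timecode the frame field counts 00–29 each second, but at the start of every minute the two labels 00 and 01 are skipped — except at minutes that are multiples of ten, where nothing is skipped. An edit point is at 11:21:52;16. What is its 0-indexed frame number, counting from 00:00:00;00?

1226150

Complete 10-minute blocks: 68, each 17982 frames → 1222776.
Remaining 1 whole minute in the current block: 1800 + 0 × 1798 = 1800 frames.
Within the current minute: 52 × 30 + 16 − 2 = 1574 (labels ;00/;01 skipped at this minute). Total = 1222776 + 1800 + 1574 = 1226150.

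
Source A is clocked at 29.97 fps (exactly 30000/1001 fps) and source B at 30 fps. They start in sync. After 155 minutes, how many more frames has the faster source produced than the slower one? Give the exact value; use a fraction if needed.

279000/1001 frames

155 min = 9300 s.
A emits 30000/1001 × 9300 = 279000000/1001 frames; B emits 30 × 9300 = 279000.
Difference = 279000/1001 frames (≈ 278.7213); B is ahead of A.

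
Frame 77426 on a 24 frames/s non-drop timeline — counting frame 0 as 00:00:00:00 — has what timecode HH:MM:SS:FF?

77426 ÷ 24 = 3226 full seconds, remainder 2 frames.
3226 s = 0 h 53 min 46 s.
Timecode: 00:53:46:02.

00:53:46:02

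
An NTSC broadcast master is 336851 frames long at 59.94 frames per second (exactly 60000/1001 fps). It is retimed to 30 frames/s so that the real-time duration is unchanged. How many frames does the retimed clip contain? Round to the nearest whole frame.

168594 frames

Frames at target rate = 336851 × (30) / (60000/1001) = 337187851/2000 ≈ 168593.926.
Nearest whole frame: 168594.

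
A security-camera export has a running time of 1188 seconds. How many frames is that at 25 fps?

Frames = 1188 × 25 = 29700.

29700 frames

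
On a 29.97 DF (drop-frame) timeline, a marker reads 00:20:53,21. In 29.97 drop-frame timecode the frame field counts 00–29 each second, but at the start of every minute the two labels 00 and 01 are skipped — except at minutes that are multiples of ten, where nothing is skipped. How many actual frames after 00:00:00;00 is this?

Complete 10-minute blocks: 2, each 17982 frames → 35964.
Remaining 0 whole minutes in the current block: 0 frames.
Within the current minute: 53 × 30 + 21 = 1611. Total = 35964 + 0 + 1611 = 37575.

37575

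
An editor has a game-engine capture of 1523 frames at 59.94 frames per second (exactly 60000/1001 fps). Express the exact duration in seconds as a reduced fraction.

1524523/60000 seconds

Running time = 1523 ÷ (60000/1001) = 1523 × 1001/60000 = 1524523/60000 s.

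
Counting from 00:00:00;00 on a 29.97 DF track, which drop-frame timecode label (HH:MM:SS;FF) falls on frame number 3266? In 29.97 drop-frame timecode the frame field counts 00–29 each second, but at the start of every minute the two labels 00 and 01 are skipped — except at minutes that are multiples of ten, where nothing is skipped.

00:01:48;28

Each 10-minute DF block holds 10 × 60 × 30 − 9 × 2 = 17982 frames. 3266 ÷ 17982 → 0 full blocks, remainder 3266.
Within the partial block the first minute is 1800 frames and each further minute 1798, so 1 further minute boundary passed. Total skipped labels = 18 × 0 + 2 × 1 = 2.
Non-drop label index = 3266 + 2 = 3268; at 30 labels/s that is 00:01:48:28, i.e. DF 00:01:48;28.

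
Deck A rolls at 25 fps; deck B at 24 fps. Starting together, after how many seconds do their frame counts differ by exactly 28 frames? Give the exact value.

28 seconds

The gap grows by |24 − 25| = 1 frame per second.
Time for a 28-frame gap: 28 ÷ (1) = 28 s.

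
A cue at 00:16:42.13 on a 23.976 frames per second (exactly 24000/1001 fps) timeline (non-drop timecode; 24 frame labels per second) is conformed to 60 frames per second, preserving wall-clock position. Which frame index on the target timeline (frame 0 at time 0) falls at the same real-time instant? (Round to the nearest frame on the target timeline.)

Source frame index: (0×3600 + 16×60 + 42) × 24 + 13 = 24061.
Real time: 24061 / (24000/1001) = 24085061/24000 s.
Target frame: (24085061/24000) × (60) = 24085061/400 ≈ 60212.652 → 60213.

frame 60213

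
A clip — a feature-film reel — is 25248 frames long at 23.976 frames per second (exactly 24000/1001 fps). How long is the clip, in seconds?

Running time = 25248 / (24000/1001) = 1053.052 s.

1053.052 seconds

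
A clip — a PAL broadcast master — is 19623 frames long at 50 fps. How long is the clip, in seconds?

392.46 seconds

Running time = 19623 / (50) = 392.46 s.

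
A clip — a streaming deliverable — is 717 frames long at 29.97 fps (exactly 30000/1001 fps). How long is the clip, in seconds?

23.9239 seconds

Running time = 717 / (30000/1001) = 23.9239 s.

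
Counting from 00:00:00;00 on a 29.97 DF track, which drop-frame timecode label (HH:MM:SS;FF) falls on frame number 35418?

Ten DF minutes hold 17982 frames, so frame 35418 lies in block 1 (frames 17982–35963) with 17436 frames into that block.
The block's first minute is 1800 frames and the rest 1798 each; 17436 frames reaches minute 9, so 1 × 18 + 9 × 2 = 36 labels have been skipped so far.
Adding those back, label number 35418 + 36 = 35454 at 30 labels/s is 1181 s + 24 f = 0 h 19 min 41 s frame 24, i.e. 00:19:41;24.

00:19:41;24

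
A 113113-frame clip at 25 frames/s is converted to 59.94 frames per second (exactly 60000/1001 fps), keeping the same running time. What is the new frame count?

Target frames = source frames × (target rate / source rate) = 113113 × (60000/1001)/(25) = 113113 × 2400/1001 = 271200.

271200 frames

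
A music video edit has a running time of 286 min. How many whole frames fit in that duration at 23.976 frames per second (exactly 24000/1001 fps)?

411428 frames

286 min = 17160 s.
Frames = 17160 × 24000/1001 = 2880000/7 ≈ 411428.5714.
Complete frames: 411428.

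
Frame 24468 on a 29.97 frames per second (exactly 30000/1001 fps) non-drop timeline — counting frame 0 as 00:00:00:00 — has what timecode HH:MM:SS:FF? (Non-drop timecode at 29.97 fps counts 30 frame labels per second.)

00:13:35:18

24468 ÷ 30 = 815 full seconds, remainder 18 frames.
815 s = 0 h 13 min 35 s.
Timecode: 00:13:35:18.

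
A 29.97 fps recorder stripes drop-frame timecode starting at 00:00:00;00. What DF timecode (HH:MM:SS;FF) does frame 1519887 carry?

Ten DF minutes hold 17982 frames, so frame 1519887 lies in block 84 (frames 1510488–1528469) with 9399 frames into that block.
The block's first minute is 1800 frames and the rest 1798 each; 9399 frames reaches minute 5, so 84 × 18 + 5 × 2 = 1522 labels have been skipped so far.
Adding those back, label number 1519887 + 1522 = 1521409 at 30 labels/s is 50713 s + 19 f = 14 h 5 min 13 s frame 19, i.e. 14:05:13;19.

14:05:13;19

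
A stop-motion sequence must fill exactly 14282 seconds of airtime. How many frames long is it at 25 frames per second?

357050 frames

Frames = 14282 × 25 = 357050.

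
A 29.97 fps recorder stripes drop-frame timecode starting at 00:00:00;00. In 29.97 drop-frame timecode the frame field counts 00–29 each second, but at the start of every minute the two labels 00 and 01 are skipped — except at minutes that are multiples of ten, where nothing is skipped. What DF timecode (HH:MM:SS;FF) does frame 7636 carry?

Each 10-minute DF block holds 10 × 60 × 30 − 9 × 2 = 17982 frames. 7636 ÷ 17982 → 0 full blocks, remainder 7636.
Within the partial block the first minute is 1800 frames and each further minute 1798, so 4 further minute boundaries passed. Total skipped labels = 18 × 0 + 2 × 4 = 8.
Non-drop label index = 7636 + 8 = 7644; at 30 labels/s that is 00:04:14:24, i.e. DF 00:04:14;24.

00:04:14;24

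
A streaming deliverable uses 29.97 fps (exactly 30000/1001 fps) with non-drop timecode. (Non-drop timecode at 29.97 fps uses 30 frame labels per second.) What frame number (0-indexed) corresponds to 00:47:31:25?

frame 85555

Total seconds to the label: (0 × 3600 + 47 × 60 + 31) = 2851.
Frame index = 2851 × 30 + 25 = 85555.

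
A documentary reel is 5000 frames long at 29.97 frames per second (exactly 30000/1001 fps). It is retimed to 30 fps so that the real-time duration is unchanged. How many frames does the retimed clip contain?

Target frames = source frames × (target rate / source rate) = 5000 × (30)/(30000/1001) = 5000 × 1001/1000 = 5005.

5005 frames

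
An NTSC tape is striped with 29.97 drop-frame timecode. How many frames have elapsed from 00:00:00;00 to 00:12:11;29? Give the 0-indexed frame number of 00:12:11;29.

As if non-drop at 30 labels/s: (0 × 3600 + 12 × 60 + 11) × 30 + 29 = 21959.
Minute boundaries passed: 12; those not divisible by 10: 12 − 1 = 11; dropped labels = 2 × 11 = 22.
Actual frame index = 21959 − 22 = 21937.

21937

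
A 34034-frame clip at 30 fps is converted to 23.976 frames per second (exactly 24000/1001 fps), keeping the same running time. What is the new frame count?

Target frames = source frames × (target rate / source rate) = 34034 × (24000/1001)/(30) = 34034 × 800/1001 = 27200.

27200 frames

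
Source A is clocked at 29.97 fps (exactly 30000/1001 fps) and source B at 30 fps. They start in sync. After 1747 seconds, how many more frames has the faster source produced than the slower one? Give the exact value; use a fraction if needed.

A emits 30000/1001 × 1747 = 52410000/1001 frames; B emits 30 × 1747 = 52410.
Difference = 52410/1001 frames (≈ 52.3576); B is ahead of A.

52410/1001 frames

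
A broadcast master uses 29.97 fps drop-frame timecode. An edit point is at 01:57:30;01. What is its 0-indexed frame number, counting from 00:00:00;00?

As if non-drop at 30 labels/s: (1 × 3600 + 57 × 60 + 30) × 30 + 1 = 211501.
Minute boundaries passed: 117; those not divisible by 10: 117 − 11 = 106; dropped labels = 2 × 106 = 212.
Actual frame index = 211501 − 212 = 211289.

211289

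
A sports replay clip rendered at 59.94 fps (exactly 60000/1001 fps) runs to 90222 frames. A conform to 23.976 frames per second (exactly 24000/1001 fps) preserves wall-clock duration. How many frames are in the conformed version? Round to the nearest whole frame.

36089 frames

Frames at target rate = 90222 × (24000/1001) / (60000/1001) = 180444/5 ≈ 36088.800.
Nearest whole frame: 36089.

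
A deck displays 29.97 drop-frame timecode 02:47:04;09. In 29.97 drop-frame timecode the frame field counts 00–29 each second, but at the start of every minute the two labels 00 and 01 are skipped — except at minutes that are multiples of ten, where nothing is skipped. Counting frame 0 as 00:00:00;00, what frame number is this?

As if non-drop at 30 labels/s: (2 × 3600 + 47 × 60 + 4) × 30 + 9 = 300729.
Minute boundaries passed: 167; those not divisible by 10: 167 − 16 = 151; dropped labels = 2 × 151 = 302.
Actual frame index = 300729 − 302 = 300427.

300427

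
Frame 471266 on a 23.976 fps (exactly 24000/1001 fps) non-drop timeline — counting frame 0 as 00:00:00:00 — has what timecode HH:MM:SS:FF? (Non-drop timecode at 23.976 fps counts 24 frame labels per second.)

05:27:16:02

471266 ÷ 24 = 19636 full seconds, remainder 2 frames.
19636 s = 5 h 27 min 16 s.
Timecode: 05:27:16:02.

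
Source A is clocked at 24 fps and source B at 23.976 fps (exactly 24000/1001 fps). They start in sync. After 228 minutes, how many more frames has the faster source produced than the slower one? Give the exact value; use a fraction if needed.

328320/1001 frames

228 min = 13680 s.
A emits 24 × 13680 = 328320 frames; B emits 24000/1001 × 13680 = 328320000/1001.
Difference = 328320/1001 frames (≈ 327.9920); B is behind A.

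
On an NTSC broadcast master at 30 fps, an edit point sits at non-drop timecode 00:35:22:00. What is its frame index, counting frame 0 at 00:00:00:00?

Total seconds to the label: (0 × 3600 + 35 × 60 + 22) = 2122.
Frame index = 2122 × 30 + 0 = 63660.

63660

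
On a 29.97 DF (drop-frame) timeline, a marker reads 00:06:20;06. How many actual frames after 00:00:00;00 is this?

As if non-drop at 30 labels/s: (0 × 3600 + 6 × 60 + 20) × 30 + 6 = 11406.
Minute boundaries passed: 6; those not divisible by 10: 6 − 0 = 6; dropped labels = 2 × 6 = 12.
Actual frame index = 11406 − 12 = 11394.

11394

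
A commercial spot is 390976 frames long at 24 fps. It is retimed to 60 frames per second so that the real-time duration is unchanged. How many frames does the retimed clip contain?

Target frames = source frames × (target rate / source rate) = 390976 × (60)/(24) = 390976 × 5/2 = 977440.

977440 frames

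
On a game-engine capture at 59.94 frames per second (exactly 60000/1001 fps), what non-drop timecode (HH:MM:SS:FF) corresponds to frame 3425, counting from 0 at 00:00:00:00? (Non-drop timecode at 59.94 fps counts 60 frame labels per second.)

3425 ÷ 60 = 57 full seconds, remainder 5 frames.
57 s = 0 h 0 min 57 s.
Timecode: 00:00:57:05.

00:00:57:05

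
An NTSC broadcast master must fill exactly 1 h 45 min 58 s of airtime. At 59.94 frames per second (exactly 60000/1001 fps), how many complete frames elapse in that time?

381098 frames

1 h 45 min 58 s = 6358 s.
Frames = 6358 × 60000/1001 = 34680000/91 ≈ 381098.9011.
Complete frames: 381098.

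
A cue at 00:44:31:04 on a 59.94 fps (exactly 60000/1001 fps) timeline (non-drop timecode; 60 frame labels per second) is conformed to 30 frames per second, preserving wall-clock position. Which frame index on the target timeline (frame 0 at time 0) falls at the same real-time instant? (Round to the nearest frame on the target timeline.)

Source frame index: (0×3600 + 44×60 + 31) × 60 + 4 = 160264.
Real time: 160264 / (60000/1001) = 20053033/7500 s.
Target frame: (20053033/7500) × (30) = 20053033/250 ≈ 80212.132 → 80212.

frame 80212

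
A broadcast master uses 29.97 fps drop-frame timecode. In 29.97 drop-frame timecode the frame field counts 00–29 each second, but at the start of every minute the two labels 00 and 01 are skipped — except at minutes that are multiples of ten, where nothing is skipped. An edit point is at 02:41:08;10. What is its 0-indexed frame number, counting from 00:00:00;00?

289760

As if non-drop at 30 labels/s: (2 × 3600 + 41 × 60 + 8) × 30 + 10 = 290050.
Minute boundaries passed: 161; those not divisible by 10: 161 − 16 = 145; dropped labels = 2 × 145 = 290.
Actual frame index = 290050 − 290 = 289760.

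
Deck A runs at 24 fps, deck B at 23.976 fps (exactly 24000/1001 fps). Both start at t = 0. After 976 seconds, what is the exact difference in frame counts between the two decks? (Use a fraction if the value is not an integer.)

23424/1001 frames

A emits 24 × 976 = 23424 frames; B emits 24000/1001 × 976 = 23424000/1001.
Difference = 23424/1001 frames (≈ 23.4006); B is behind A.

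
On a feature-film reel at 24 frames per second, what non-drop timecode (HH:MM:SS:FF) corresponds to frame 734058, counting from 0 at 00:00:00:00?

734058 ÷ 24 = 30585 full seconds, remainder 18 frames.
30585 s = 8 h 29 min 45 s.
Timecode: 08:29:45:18.

08:29:45:18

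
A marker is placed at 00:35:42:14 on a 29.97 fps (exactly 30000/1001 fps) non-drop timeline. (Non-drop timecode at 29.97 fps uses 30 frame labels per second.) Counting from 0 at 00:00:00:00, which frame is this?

64274

Total seconds to the label: (0 × 3600 + 35 × 60 + 42) = 2142.
Frame index = 2142 × 30 + 14 = 64274.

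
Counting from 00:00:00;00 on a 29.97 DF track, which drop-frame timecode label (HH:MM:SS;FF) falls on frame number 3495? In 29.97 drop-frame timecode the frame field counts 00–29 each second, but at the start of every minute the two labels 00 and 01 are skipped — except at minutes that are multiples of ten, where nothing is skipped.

Each 10-minute DF block holds 10 × 60 × 30 − 9 × 2 = 17982 frames. 3495 ÷ 17982 → 0 full blocks, remainder 3495.
Within the partial block the first minute is 1800 frames and each further minute 1798, so 1 further minute boundary passed. Total skipped labels = 18 × 0 + 2 × 1 = 2.
Non-drop label index = 3495 + 2 = 3497; at 30 labels/s that is 00:01:56:17, i.e. DF 00:01:56;17.

00:01:56;17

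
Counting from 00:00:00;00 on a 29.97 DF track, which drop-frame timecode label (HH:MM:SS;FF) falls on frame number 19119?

Ten DF minutes hold 17982 frames, so frame 19119 lies in block 1 (frames 17982–35963) with 1137 frames into that block.
The block's first minute is 1800 frames and the rest 1798 each; 1137 frames reaches minute 0, so 1 × 18 + 0 × 2 = 18 labels have been skipped so far.
Adding those back, label number 19119 + 18 = 19137 at 30 labels/s is 637 s + 27 f = 0 h 10 min 37 s frame 27, i.e. 00:10:37;27.

00:10:37;27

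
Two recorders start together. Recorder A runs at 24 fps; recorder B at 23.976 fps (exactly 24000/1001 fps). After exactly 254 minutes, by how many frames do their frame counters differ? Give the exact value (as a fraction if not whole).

365760/1001 frames

254 min = 15240 s.
A emits 24 × 15240 = 365760 frames; B emits 24000/1001 × 15240 = 365760000/1001.
Difference = 365760/1001 frames (≈ 365.3946); B is behind A.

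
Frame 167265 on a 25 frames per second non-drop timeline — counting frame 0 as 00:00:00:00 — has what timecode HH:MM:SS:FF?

01:51:30:15

167265 ÷ 25 = 6690 full seconds, remainder 15 frames.
6690 s = 1 h 51 min 30 s.
Timecode: 01:51:30:15.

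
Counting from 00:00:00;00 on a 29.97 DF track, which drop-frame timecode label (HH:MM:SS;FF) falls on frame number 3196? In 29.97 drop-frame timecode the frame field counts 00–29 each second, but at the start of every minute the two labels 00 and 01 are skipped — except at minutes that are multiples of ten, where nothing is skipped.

Ten DF minutes hold 17982 frames, so frame 3196 lies in block 0 (frames 0–17981) with 3196 frames into that block.
The block's first minute is 1800 frames and the rest 1798 each; 3196 frames reaches minute 1, so 0 × 18 + 1 × 2 = 2 labels have been skipped so far.
Adding those back, label number 3196 + 2 = 3198 at 30 labels/s is 106 s + 18 f = 0 h 1 min 46 s frame 18, i.e. 00:01:46;18.

00:01:46;18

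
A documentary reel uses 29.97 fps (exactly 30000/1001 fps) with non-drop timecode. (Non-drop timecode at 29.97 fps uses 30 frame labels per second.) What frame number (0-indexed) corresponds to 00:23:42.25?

frame 42685

Total seconds to the label: (0 × 3600 + 23 × 60 + 42) = 1422.
Frame index = 1422 × 30 + 25 = 42685.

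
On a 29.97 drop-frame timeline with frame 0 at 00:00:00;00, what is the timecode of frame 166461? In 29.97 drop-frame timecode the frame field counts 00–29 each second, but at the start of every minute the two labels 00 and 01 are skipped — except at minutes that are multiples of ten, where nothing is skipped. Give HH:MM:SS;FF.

01:32:34;07

Each 10-minute DF block holds 10 × 60 × 30 − 9 × 2 = 17982 frames. 166461 ÷ 17982 → 9 full blocks, remainder 4623.
Within the partial block the first minute is 1800 frames and each further minute 1798, so 2 further minute boundaries passed. Total skipped labels = 18 × 9 + 2 × 2 = 166.
Non-drop label index = 166461 + 166 = 166627; at 30 labels/s that is 01:32:34:07, i.e. DF 01:32:34;07.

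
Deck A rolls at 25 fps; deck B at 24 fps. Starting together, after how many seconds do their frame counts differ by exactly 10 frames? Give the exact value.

The gap grows by |24 − 25| = 1 frame per second.
Time for a 10-frame gap: 10 ÷ (1) = 10 s.

10 seconds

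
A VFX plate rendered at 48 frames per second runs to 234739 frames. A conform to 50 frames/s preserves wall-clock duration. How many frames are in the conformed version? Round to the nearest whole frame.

244520 frames

Frames at target rate = 234739 × (50) / (48) = 5868475/24 ≈ 244519.792.
Nearest whole frame: 244520.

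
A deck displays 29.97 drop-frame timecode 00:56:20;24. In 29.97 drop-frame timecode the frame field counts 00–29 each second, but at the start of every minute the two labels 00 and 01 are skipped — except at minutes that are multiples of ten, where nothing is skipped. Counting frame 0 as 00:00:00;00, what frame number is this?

As if non-drop at 30 labels/s: (0 × 3600 + 56 × 60 + 20) × 30 + 24 = 101424.
Minute boundaries passed: 56; those not divisible by 10: 56 − 5 = 51; dropped labels = 2 × 51 = 102.
Actual frame index = 101424 − 102 = 101322.

101322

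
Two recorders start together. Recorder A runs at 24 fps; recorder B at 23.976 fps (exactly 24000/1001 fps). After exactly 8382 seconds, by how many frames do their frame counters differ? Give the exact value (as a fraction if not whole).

A emits 24 × 8382 = 201168 frames; B emits 24000/1001 × 8382 = 18288000/91.
Difference = 18288/91 frames (≈ 200.9670); B is behind A.

18288/91 frames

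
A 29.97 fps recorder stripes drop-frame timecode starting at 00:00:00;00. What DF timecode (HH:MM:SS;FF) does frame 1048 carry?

00:00:34;28

Each 10-minute DF block holds 10 × 60 × 30 − 9 × 2 = 17982 frames. 1048 ÷ 17982 → 0 full blocks, remainder 1048.
Within the partial block the first minute is 1800 frames and each further minute 1798, so 0 further minute boundaries passed. Total skipped labels = 18 × 0 + 2 × 0 = 0.
Non-drop label index = 1048 + 0 = 1048; at 30 labels/s that is 00:00:34:28, i.e. DF 00:00:34;28.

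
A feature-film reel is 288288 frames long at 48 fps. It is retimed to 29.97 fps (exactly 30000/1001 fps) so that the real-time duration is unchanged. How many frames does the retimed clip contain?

180000 frames

Target frames = source frames × (target rate / source rate) = 288288 × (30000/1001)/(48) = 288288 × 625/1001 = 180000.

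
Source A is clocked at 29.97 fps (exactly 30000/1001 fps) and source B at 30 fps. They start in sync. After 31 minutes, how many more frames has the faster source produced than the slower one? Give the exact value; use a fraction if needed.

31 min = 1860 s.
A emits 30000/1001 × 1860 = 55800000/1001 frames; B emits 30 × 1860 = 55800.
Difference = 55800/1001 frames (≈ 55.7443); B is ahead of A.

55800/1001 frames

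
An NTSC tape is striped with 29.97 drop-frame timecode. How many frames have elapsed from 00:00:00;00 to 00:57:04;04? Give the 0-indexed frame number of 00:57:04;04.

Complete 10-minute blocks: 5, each 17982 frames → 89910.
Remaining 7 whole minutes in the current block: 1800 + 6 × 1798 = 12588 frames.
Within the current minute: 4 × 30 + 4 − 2 = 122 (labels ;00/;01 skipped at this minute). Total = 89910 + 12588 + 122 = 102620.

102620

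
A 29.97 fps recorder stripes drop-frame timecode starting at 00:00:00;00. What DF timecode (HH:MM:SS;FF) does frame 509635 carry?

Ten DF minutes hold 17982 frames, so frame 509635 lies in block 28 (frames 503496–521477) with 6139 frames into that block.
The block's first minute is 1800 frames and the rest 1798 each; 6139 frames reaches minute 3, so 28 × 18 + 3 × 2 = 510 labels have been skipped so far.
Adding those back, label number 509635 + 510 = 510145 at 30 labels/s is 17004 s + 25 f = 4 h 43 min 24 s frame 25, i.e. 04:43:24;25.

04:43:24;25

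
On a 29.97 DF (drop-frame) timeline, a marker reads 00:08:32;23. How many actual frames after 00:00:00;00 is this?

15367

As if non-drop at 30 labels/s: (0 × 3600 + 8 × 60 + 32) × 30 + 23 = 15383.
Minute boundaries passed: 8; those not divisible by 10: 8 − 0 = 8; dropped labels = 2 × 8 = 16.
Actual frame index = 15383 − 16 = 15367.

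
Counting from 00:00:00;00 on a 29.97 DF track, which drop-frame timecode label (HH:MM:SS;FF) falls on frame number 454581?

Ten DF minutes hold 17982 frames, so frame 454581 lies in block 25 (frames 449550–467531) with 5031 frames into that block.
The block's first minute is 1800 frames and the rest 1798 each; 5031 frames reaches minute 2, so 25 × 18 + 2 × 2 = 454 labels have been skipped so far.
Adding those back, label number 454581 + 454 = 455035 at 30 labels/s is 15167 s + 25 f = 4 h 12 min 47 s frame 25, i.e. 04:12:47;25.

04:12:47;25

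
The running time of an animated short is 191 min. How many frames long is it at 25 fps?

286500 frames

191 min = 11460 s.
Frames = 11460 × 25 = 286500.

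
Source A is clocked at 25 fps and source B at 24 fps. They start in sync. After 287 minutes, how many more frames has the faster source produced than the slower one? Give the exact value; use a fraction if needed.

287 min = 17220 s.
A emits 25 × 17220 = 430500 frames; B emits 24 × 17220 = 413280.
Difference = 17220 frames; B is behind A.

17220 frames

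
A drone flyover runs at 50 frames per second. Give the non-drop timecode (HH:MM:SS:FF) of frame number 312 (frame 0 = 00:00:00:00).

312 ÷ 50 = 6 full seconds, remainder 12 frames.
6 s = 0 h 0 min 6 s.
Timecode: 00:00:06:12.

00:00:06:12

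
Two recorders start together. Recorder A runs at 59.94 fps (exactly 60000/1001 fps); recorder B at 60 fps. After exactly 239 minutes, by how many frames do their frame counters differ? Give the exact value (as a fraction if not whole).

239 min = 14340 s.
A emits 60000/1001 × 14340 = 860400000/1001 frames; B emits 60 × 14340 = 860400.
Difference = 860400/1001 frames (≈ 859.5405); B is ahead of A.

860400/1001 frames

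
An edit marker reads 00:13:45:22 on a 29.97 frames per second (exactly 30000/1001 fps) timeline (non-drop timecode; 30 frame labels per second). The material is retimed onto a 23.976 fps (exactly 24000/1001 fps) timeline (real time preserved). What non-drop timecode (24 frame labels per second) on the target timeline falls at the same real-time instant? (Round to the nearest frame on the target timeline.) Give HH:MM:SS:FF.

00:13:45:18

Source frame index: (0×3600 + 13×60 + 45) × 30 + 22 = 24772.
Real time: 24772 / (30000/1001) = 6199193/7500 s.
Target frame: (6199193/7500) × (24000/1001) = 99088/5 ≈ 19817.600 → 19818.
At 24 labels/s: frame 19818 → 00:13:45:18.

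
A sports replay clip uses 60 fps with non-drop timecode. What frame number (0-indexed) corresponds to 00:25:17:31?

91051

Total seconds to the label: (0 × 3600 + 25 × 60 + 17) = 1517.
Frame index = 1517 × 60 + 31 = 91051.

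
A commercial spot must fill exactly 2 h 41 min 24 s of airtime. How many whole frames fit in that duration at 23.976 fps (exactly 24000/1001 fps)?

2 h 41 min 24 s = 9684 s.
Frames = 9684 × 24000/1001 = 232416000/1001 ≈ 232183.8162.
Complete frames: 232183.

232183 frames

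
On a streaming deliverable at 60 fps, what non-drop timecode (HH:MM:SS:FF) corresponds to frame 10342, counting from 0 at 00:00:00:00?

10342 ÷ 60 = 172 full seconds, remainder 22 frames.
172 s = 0 h 2 min 52 s.
Timecode: 00:02:52:22.

00:02:52:22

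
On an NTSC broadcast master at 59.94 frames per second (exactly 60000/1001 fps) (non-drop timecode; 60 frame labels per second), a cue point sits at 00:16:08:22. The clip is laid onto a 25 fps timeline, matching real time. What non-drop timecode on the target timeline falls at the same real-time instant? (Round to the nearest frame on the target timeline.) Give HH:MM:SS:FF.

00:16:09:08

Source frame index: (0×3600 + 16×60 + 8) × 60 + 22 = 58102.
Real time: 58102 / (60000/1001) = 29080051/30000 s.
Target frame: (29080051/30000) × (25) = 29080051/1200 ≈ 24233.376 → 24233.
At 25 labels/s: frame 24233 → 00:16:09:08.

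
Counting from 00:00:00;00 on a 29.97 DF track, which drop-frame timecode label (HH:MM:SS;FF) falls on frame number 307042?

02:50:44;28

Ten DF minutes hold 17982 frames, so frame 307042 lies in block 17 (frames 305694–323675) with 1348 frames into that block.
The block's first minute is 1800 frames and the rest 1798 each; 1348 frames reaches minute 0, so 17 × 18 + 0 × 2 = 306 labels have been skipped so far.
Adding those back, label number 307042 + 306 = 307348 at 30 labels/s is 10244 s + 28 f = 2 h 50 min 44 s frame 28, i.e. 02:50:44;28.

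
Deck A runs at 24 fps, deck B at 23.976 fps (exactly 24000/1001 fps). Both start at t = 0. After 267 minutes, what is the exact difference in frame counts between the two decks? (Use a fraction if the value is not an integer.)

267 min = 16020 s.
A emits 24 × 16020 = 384480 frames; B emits 24000/1001 × 16020 = 384480000/1001.
Difference = 384480/1001 frames (≈ 384.0959); B is behind A.

384480/1001 frames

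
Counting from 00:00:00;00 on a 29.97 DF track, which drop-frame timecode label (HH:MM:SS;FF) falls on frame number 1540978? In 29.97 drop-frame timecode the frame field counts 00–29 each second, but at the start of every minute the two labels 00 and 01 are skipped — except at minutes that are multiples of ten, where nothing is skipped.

14:16:57;10

Each 10-minute DF block holds 10 × 60 × 30 − 9 × 2 = 17982 frames. 1540978 ÷ 17982 → 85 full blocks, remainder 12508.
Within the partial block the first minute is 1800 frames and each further minute 1798, so 6 further minute boundaries passed. Total skipped labels = 18 × 85 + 2 × 6 = 1542.
Non-drop label index = 1540978 + 1542 = 1542520; at 30 labels/s that is 14:16:57:10, i.e. DF 14:16:57;10.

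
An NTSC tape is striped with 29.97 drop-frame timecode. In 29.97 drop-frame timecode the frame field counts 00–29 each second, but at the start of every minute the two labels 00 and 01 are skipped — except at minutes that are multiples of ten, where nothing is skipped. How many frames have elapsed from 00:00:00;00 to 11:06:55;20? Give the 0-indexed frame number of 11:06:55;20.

Complete 10-minute blocks: 66, each 17982 frames → 1186812.
Remaining 6 whole minutes in the current block: 1800 + 5 × 1798 = 10790 frames.
Within the current minute: 55 × 30 + 20 − 2 = 1668 (labels ;00/;01 skipped at this minute). Total = 1186812 + 10790 + 1668 = 1199270.

1199270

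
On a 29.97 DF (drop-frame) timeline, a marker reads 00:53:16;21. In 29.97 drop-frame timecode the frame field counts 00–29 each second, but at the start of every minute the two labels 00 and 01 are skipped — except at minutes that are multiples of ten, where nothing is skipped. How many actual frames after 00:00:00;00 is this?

95805

Complete 10-minute blocks: 5, each 17982 frames → 89910.
Remaining 3 whole minutes in the current block: 1800 + 2 × 1798 = 5396 frames.
Within the current minute: 16 × 30 + 21 − 2 = 499 (labels ;00/;01 skipped at this minute). Total = 89910 + 5396 + 499 = 95805.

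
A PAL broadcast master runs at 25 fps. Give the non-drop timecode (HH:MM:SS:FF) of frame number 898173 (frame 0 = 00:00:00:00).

09:58:46:23

898173 ÷ 25 = 35926 full seconds, remainder 23 frames.
35926 s = 9 h 58 min 46 s.
Timecode: 09:58:46:23.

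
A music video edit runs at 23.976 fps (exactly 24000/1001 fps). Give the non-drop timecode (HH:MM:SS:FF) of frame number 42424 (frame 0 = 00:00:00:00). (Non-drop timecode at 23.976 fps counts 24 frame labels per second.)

00:29:27:16

42424 ÷ 24 = 1767 full seconds, remainder 16 frames.
1767 s = 0 h 29 min 27 s.
Timecode: 00:29:27:16.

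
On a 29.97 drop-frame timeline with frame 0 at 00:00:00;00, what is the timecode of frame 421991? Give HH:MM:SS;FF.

03:54:40;13

Each 10-minute DF block holds 10 × 60 × 30 − 9 × 2 = 17982 frames. 421991 ÷ 17982 → 23 full blocks, remainder 8405.
Within the partial block the first minute is 1800 frames and each further minute 1798, so 4 further minute boundaries passed. Total skipped labels = 18 × 23 + 2 × 4 = 422.
Non-drop label index = 421991 + 422 = 422413; at 30 labels/s that is 03:54:40:13, i.e. DF 03:54:40;13.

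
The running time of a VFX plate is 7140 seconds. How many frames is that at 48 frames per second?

Frames = 7140 × 48 = 342720.

342720 frames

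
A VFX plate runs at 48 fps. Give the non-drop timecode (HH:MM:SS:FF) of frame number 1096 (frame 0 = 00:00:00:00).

1096 ÷ 48 = 22 full seconds, remainder 40 frames.
22 s = 0 h 0 min 22 s.
Timecode: 00:00:22:40.

00:00:22:40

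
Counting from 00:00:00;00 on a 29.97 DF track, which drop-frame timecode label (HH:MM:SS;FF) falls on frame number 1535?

Ten DF minutes hold 17982 frames, so frame 1535 lies in block 0 (frames 0–17981) with 1535 frames into that block.
The block's first minute is 1800 frames and the rest 1798 each; 1535 frames reaches minute 0, so 0 × 18 + 0 × 2 = 0 labels have been skipped so far.
Adding those back, label number 1535 + 0 = 1535 at 30 labels/s is 51 s + 5 f = 0 h 0 min 51 s frame 5, i.e. 00:00:51;05.

00:00:51;05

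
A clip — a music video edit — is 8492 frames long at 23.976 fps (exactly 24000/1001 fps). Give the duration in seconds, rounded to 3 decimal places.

354.187 seconds

Running time = 8492 × 1001/24000 = 2125123/6000 s ≈ 354.187 s.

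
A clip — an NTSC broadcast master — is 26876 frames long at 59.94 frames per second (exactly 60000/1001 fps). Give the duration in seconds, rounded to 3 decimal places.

Running time = 26876 × 1001/60000 = 6725719/15000 s ≈ 448.381 s.

448.381 seconds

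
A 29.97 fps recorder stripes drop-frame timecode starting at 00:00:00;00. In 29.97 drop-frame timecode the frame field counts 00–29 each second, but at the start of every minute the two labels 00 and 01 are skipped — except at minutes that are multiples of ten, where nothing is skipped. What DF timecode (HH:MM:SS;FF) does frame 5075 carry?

Each 10-minute DF block holds 10 × 60 × 30 − 9 × 2 = 17982 frames. 5075 ÷ 17982 → 0 full blocks, remainder 5075.
Within the partial block the first minute is 1800 frames and each further minute 1798, so 2 further minute boundaries passed. Total skipped labels = 18 × 0 + 2 × 2 = 4.
Non-drop label index = 5075 + 4 = 5079; at 30 labels/s that is 00:02:49:09, i.e. DF 00:02:49;09.

00:02:49;09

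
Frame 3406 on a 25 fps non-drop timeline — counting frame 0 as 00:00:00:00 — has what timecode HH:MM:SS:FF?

00:02:16:06

3406 ÷ 25 = 136 full seconds, remainder 6 frames.
136 s = 0 h 2 min 16 s.
Timecode: 00:02:16:06.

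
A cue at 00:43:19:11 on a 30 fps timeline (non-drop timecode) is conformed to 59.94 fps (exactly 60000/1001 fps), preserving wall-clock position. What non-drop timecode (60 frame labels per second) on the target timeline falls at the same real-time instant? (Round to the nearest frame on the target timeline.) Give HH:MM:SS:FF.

Source frame index: (0×3600 + 43×60 + 19) × 30 + 11 = 77981.
Real time: 77981 / (30) = 77981/30 s.
Target frame: (77981/30) × (60000/1001) = 155962000/1001 ≈ 155806.194 → 155806.
At 60 labels/s: frame 155806 → 00:43:16:46.

00:43:16:46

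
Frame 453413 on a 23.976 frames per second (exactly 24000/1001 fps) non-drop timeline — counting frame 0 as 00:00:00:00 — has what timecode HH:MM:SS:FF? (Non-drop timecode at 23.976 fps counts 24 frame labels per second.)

05:14:52:05

453413 ÷ 24 = 18892 full seconds, remainder 5 frames.
18892 s = 5 h 14 min 52 s.
Timecode: 05:14:52:05.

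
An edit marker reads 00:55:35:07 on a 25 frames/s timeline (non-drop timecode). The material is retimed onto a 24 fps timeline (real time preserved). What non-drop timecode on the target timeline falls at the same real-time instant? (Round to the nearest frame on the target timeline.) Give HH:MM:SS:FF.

Source frame index: (0×3600 + 55×60 + 35) × 25 + 7 = 83382.
Real time: 83382 / (25) = 83382/25 s.
Target frame: (83382/25) × (24) = 2001168/25 ≈ 80046.720 → 80047.
At 24 labels/s: frame 80047 → 00:55:35:07.

00:55:35:07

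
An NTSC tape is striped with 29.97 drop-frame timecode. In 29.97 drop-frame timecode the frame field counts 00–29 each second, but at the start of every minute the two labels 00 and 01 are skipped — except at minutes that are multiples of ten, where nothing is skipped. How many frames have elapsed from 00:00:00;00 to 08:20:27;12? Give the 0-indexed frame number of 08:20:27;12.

Complete 10-minute blocks: 50, each 17982 frames → 899100.
Remaining 0 whole minutes in the current block: 0 frames.
Within the current minute: 27 × 30 + 12 = 822. Total = 899100 + 0 + 822 = 899922.

899922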